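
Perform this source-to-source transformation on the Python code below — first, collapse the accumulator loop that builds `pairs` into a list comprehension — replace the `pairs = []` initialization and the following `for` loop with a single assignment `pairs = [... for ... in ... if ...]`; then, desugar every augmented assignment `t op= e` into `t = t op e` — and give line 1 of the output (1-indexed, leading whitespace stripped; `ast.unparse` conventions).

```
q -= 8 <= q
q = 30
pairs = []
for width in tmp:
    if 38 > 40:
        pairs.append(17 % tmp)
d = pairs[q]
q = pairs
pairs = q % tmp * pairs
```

Transformed code:
q = q - (8 <= q)
q = 30
pairs = [17 % tmp for width in tmp if 38 > 40]
d = pairs[q]
q = pairs
pairs = q % tmp * pairs

q = q - (8 <= q)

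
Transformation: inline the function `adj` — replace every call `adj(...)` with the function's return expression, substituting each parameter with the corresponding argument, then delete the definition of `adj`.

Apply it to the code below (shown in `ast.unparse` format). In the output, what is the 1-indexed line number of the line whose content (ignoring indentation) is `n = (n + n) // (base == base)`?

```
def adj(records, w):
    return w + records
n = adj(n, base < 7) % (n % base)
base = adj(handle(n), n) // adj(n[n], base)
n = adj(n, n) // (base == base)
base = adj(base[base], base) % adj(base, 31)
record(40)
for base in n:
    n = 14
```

3

Transformed code:
n = ((base < 7) + n) % (n % base)
base = (n + handle(n)) // (base + n[n])
n = (n + n) // (base == base)
base = (base + base[base]) % (31 + base)
record(40)
for base in n:
    n = 14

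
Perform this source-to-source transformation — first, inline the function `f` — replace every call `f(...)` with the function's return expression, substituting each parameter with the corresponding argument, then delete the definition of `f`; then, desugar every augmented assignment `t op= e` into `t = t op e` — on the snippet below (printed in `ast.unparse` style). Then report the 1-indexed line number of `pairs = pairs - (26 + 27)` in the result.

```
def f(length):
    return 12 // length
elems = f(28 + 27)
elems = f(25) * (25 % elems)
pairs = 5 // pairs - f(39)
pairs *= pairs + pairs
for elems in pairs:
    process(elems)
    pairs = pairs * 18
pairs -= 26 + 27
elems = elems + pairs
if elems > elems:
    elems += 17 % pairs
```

Transformed code:
elems = 12 // (28 + 27)
elems = 12 // 25 * (25 % elems)
pairs = 5 // pairs - 12 // 39
pairs = pairs * (pairs + pairs)
for elems in pairs:
    process(elems)
    pairs = pairs * 18
pairs = pairs - (26 + 27)
elems = elems + pairs
if elems > elems:
    elems = elems + 17 % pairs

8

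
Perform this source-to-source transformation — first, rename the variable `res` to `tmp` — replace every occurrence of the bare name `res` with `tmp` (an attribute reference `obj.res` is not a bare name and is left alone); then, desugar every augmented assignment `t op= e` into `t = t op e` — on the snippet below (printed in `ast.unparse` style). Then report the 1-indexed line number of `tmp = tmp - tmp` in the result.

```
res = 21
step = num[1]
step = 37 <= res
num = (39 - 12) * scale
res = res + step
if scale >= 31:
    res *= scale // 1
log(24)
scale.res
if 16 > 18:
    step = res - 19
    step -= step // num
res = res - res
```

Transformed code:
tmp = 21
step = num[1]
step = 37 <= tmp
num = (39 - 12) * scale
tmp = tmp + step
if scale >= 31:
    tmp = tmp * (scale // 1)
log(24)
scale.res
if 16 > 18:
    step = tmp - 19
    step = step - step // num
tmp = tmp - tmp

13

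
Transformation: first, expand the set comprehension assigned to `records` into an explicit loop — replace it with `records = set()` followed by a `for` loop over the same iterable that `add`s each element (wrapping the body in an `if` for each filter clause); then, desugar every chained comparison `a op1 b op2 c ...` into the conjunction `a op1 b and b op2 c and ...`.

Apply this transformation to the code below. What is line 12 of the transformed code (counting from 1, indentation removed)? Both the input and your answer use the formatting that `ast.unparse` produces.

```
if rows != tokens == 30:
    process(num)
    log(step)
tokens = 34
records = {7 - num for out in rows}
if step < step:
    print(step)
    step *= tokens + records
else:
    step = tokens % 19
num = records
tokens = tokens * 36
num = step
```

step = tokens % 19

Transformed code:
if rows != tokens and tokens == 30:
    process(num)
    log(step)
tokens = 34
records = set()
for out in rows:
    records.add(7 - num)
if step < step:
    print(step)
    step *= tokens + records
else:
    step = tokens % 19
num = records
tokens = tokens * 36
num = step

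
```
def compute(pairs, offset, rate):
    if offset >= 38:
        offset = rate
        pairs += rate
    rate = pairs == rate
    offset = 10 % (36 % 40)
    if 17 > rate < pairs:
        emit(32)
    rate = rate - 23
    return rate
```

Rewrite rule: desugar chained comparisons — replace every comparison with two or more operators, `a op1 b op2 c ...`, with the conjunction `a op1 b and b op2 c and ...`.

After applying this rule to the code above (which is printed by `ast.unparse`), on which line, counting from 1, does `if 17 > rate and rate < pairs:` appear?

Transformed code:
def compute(pairs, offset, rate):
    if offset >= 38:
        offset = rate
        pairs += rate
    rate = pairs == rate
    offset = 10 % (36 % 40)
    if 17 > rate and rate < pairs:
        emit(32)
    rate = rate - 23
    return rate

7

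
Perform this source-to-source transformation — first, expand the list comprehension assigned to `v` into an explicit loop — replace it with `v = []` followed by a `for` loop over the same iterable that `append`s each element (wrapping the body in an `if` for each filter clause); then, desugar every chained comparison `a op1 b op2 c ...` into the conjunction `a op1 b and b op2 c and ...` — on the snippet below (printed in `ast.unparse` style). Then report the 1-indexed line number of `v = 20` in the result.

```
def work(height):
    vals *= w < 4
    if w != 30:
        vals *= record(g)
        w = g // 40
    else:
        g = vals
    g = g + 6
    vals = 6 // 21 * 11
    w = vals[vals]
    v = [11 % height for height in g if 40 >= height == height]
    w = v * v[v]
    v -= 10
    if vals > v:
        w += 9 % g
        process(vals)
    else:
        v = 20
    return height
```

21

Transformed code:
def work(height):
    vals *= w < 4
    if w != 30:
        vals *= record(g)
        w = g // 40
    else:
        g = vals
    g = g + 6
    vals = 6 // 21 * 11
    w = vals[vals]
    v = []
    for height in g:
        if 40 >= height and height == height:
            v.append(11 % height)
    w = v * v[v]
    v -= 10
    if vals > v:
        w += 9 % g
        process(vals)
    else:
        v = 20
    return height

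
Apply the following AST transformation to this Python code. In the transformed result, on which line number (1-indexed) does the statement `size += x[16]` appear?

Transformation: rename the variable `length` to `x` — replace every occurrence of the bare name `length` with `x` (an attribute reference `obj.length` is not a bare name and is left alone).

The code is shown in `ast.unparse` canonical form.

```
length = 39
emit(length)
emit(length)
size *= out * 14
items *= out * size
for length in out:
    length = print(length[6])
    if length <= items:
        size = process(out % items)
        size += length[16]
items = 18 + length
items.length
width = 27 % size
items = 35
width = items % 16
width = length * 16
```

Transformed code:
x = 39
emit(x)
emit(x)
size *= out * 14
items *= out * size
for x in out:
    x = print(x[6])
    if x <= items:
        size = process(out % items)
        size += x[16]
items = 18 + x
items.length
width = 27 % size
items = 35
width = items % 16
width = x * 16

10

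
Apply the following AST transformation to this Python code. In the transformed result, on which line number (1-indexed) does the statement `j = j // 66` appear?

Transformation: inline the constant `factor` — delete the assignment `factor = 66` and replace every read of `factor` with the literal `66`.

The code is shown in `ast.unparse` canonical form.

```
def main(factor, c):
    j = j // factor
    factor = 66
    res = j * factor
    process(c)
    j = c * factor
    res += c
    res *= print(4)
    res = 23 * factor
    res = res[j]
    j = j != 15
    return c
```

Transformed code:
def main(factor, c):
    j = j // 66
    res = j * 66
    process(c)
    j = c * 66
    res += c
    res *= print(4)
    res = 23 * 66
    res = res[j]
    j = j != 15
    return c

2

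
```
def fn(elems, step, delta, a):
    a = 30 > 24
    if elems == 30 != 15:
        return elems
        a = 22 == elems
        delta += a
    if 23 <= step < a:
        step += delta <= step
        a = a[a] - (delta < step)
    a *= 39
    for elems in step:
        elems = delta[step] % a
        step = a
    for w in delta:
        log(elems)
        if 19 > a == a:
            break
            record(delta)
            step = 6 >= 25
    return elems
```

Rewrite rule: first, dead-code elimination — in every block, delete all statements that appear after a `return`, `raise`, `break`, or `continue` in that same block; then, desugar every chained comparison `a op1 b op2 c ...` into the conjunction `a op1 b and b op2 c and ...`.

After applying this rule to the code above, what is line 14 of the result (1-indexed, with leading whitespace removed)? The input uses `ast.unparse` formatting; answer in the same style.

Transformed code:
def fn(elems, step, delta, a):
    a = 30 > 24
    if elems == 30 and 30 != 15:
        return elems
    if 23 <= step and step < a:
        step += delta <= step
        a = a[a] - (delta < step)
    a *= 39
    for elems in step:
        elems = delta[step] % a
        step = a
    for w in delta:
        log(elems)
        if 19 > a and a == a:
            break
    return elems

if 19 > a and a == a:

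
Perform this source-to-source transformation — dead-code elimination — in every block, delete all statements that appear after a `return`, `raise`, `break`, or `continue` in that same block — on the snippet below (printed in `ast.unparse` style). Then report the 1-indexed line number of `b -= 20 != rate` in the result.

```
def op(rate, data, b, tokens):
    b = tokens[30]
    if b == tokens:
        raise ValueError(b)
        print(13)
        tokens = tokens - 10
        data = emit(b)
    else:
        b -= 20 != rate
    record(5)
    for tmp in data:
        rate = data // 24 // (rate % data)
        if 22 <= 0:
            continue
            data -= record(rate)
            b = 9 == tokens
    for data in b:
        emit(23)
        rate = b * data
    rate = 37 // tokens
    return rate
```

Transformed code:
def op(rate, data, b, tokens):
    b = tokens[30]
    if b == tokens:
        raise ValueError(b)
    else:
        b -= 20 != rate
    record(5)
    for tmp in data:
        rate = data // 24 // (rate % data)
        if 22 <= 0:
            continue
    for data in b:
        emit(23)
        rate = b * data
    rate = 37 // tokens
    return rate

6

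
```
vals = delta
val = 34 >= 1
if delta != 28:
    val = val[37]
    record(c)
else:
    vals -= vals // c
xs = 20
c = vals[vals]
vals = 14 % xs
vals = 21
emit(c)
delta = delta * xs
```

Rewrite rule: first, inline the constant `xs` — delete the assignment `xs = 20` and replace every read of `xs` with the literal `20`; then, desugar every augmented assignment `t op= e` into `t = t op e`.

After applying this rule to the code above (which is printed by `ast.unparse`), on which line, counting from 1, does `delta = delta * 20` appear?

12

Transformed code:
vals = delta
val = 34 >= 1
if delta != 28:
    val = val[37]
    record(c)
else:
    vals = vals - vals // c
c = vals[vals]
vals = 14 % 20
vals = 21
emit(c)
delta = delta * 20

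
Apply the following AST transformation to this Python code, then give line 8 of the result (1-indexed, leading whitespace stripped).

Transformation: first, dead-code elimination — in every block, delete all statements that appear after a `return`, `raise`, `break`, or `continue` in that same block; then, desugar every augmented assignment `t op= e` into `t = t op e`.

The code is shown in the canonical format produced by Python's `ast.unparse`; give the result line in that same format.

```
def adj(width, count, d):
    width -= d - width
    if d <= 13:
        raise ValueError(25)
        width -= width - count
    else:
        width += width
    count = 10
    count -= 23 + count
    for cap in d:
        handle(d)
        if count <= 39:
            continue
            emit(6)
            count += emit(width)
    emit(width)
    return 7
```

count = count - (23 + count)

Transformed code:
def adj(width, count, d):
    width = width - (d - width)
    if d <= 13:
        raise ValueError(25)
    else:
        width = width + width
    count = 10
    count = count - (23 + count)
    for cap in d:
        handle(d)
        if count <= 39:
            continue
    emit(width)
    return 7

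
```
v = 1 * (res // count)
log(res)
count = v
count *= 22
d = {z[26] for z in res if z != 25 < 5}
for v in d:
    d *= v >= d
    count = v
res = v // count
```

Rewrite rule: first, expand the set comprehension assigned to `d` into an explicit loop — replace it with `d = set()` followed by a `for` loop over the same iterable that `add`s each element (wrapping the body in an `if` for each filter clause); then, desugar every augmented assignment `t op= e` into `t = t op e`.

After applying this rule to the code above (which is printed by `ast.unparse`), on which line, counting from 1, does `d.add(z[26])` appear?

Transformed code:
v = 1 * (res // count)
log(res)
count = v
count = count * 22
d = set()
for z in res:
    if z != 25 < 5:
        d.add(z[26])
for v in d:
    d = d * (v >= d)
    count = v
res = v // count

8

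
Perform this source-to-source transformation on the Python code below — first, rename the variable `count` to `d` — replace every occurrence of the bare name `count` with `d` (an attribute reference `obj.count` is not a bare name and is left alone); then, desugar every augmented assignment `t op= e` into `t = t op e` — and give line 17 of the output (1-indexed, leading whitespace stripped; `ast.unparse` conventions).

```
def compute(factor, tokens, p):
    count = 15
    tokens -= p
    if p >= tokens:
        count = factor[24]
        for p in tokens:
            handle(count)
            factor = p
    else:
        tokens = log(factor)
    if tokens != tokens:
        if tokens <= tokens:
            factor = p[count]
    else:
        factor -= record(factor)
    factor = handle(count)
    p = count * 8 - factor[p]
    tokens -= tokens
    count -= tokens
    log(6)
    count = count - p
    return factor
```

Transformed code:
def compute(factor, tokens, p):
    d = 15
    tokens = tokens - p
    if p >= tokens:
        d = factor[24]
        for p in tokens:
            handle(d)
            factor = p
    else:
        tokens = log(factor)
    if tokens != tokens:
        if tokens <= tokens:
            factor = p[d]
    else:
        factor = factor - record(factor)
    factor = handle(d)
    p = d * 8 - factor[p]
    tokens = tokens - tokens
    d = d - tokens
    log(6)
    d = d - p
    return factor

p = d * 8 - factor[p]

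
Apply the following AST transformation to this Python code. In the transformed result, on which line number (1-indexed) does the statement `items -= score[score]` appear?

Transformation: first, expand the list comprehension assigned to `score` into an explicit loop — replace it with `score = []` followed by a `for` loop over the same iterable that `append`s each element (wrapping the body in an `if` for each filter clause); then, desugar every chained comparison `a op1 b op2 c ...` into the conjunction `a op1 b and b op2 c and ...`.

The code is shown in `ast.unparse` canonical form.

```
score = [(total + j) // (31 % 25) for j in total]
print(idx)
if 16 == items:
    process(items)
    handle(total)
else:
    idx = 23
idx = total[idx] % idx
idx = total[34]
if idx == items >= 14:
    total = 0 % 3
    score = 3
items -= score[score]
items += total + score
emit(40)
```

15

Transformed code:
score = []
for j in total:
    score.append((total + j) // (31 % 25))
print(idx)
if 16 == items:
    process(items)
    handle(total)
else:
    idx = 23
idx = total[idx] % idx
idx = total[34]
if idx == items and items >= 14:
    total = 0 % 3
    score = 3
items -= score[score]
items += total + score
emit(40)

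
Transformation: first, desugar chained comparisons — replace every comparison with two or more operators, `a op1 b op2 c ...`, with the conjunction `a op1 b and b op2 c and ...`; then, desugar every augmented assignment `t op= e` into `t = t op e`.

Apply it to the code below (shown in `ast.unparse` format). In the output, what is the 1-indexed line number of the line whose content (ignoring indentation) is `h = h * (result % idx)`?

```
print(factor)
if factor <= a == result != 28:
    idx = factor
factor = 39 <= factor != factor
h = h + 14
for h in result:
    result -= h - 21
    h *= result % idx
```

Transformed code:
print(factor)
if factor <= a and a == result and (result != 28):
    idx = factor
factor = 39 <= factor and factor != factor
h = h + 14
for h in result:
    result = result - (h - 21)
    h = h * (result % idx)

8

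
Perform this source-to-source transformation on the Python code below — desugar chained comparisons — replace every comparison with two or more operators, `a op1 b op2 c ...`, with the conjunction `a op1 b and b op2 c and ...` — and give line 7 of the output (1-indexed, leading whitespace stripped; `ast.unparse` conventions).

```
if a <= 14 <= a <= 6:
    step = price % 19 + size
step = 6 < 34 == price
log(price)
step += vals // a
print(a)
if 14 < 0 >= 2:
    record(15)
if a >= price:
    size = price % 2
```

Transformed code:
if a <= 14 and 14 <= a and (a <= 6):
    step = price % 19 + size
step = 6 < 34 and 34 == price
log(price)
step += vals // a
print(a)
if 14 < 0 and 0 >= 2:
    record(15)
if a >= price:
    size = price % 2

if 14 < 0 and 0 >= 2:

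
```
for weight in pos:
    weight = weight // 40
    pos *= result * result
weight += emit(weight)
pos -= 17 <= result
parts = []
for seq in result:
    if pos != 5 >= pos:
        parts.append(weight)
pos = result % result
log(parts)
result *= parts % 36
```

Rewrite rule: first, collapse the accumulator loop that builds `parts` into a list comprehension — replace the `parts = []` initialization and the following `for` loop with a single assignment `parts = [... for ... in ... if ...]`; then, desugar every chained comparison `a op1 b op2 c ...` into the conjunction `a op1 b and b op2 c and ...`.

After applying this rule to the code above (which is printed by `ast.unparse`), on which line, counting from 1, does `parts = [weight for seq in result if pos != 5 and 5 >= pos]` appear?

6

Transformed code:
for weight in pos:
    weight = weight // 40
    pos *= result * result
weight += emit(weight)
pos -= 17 <= result
parts = [weight for seq in result if pos != 5 and 5 >= pos]
pos = result % result
log(parts)
result *= parts % 36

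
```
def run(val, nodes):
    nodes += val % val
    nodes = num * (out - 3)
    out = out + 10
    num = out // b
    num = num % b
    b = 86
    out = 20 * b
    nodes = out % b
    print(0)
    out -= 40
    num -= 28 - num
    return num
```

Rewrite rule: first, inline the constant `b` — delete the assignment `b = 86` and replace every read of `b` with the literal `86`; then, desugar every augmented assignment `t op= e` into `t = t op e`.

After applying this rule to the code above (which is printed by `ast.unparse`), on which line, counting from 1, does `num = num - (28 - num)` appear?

Transformed code:
def run(val, nodes):
    nodes = nodes + val % val
    nodes = num * (out - 3)
    out = out + 10
    num = out // 86
    num = num % 86
    out = 20 * 86
    nodes = out % 86
    print(0)
    out = out - 40
    num = num - (28 - num)
    return num

11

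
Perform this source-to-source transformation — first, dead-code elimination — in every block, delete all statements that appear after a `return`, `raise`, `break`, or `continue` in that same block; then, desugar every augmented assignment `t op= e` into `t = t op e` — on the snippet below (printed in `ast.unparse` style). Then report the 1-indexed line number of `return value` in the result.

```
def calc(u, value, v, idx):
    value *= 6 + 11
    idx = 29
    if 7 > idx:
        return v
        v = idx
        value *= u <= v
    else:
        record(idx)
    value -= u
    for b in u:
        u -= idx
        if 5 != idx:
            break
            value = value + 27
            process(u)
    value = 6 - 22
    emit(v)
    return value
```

15

Transformed code:
def calc(u, value, v, idx):
    value = value * (6 + 11)
    idx = 29
    if 7 > idx:
        return v
    else:
        record(idx)
    value = value - u
    for b in u:
        u = u - idx
        if 5 != idx:
            break
    value = 6 - 22
    emit(v)
    return value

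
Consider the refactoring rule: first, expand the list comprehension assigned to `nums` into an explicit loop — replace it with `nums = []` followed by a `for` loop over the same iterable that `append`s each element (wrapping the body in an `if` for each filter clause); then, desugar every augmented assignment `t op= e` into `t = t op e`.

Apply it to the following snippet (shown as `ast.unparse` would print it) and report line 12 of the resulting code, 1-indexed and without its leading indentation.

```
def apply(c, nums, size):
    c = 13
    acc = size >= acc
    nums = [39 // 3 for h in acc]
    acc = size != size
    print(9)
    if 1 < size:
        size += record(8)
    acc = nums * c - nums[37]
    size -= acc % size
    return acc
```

Transformed code:
def apply(c, nums, size):
    c = 13
    acc = size >= acc
    nums = []
    for h in acc:
        nums.append(39 // 3)
    acc = size != size
    print(9)
    if 1 < size:
        size = size + record(8)
    acc = nums * c - nums[37]
    size = size - acc % size
    return acc

size = size - acc % size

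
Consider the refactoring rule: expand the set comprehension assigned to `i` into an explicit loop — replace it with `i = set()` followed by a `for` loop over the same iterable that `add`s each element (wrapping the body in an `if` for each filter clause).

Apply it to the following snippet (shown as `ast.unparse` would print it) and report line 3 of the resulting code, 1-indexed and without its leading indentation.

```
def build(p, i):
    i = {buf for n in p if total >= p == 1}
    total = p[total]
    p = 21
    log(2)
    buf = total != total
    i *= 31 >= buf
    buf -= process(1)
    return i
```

Transformed code:
def build(p, i):
    i = set()
    for n in p:
        if total >= p == 1:
            i.add(buf)
    total = p[total]
    p = 21
    log(2)
    buf = total != total
    i *= 31 >= buf
    buf -= process(1)
    return i

for n in p:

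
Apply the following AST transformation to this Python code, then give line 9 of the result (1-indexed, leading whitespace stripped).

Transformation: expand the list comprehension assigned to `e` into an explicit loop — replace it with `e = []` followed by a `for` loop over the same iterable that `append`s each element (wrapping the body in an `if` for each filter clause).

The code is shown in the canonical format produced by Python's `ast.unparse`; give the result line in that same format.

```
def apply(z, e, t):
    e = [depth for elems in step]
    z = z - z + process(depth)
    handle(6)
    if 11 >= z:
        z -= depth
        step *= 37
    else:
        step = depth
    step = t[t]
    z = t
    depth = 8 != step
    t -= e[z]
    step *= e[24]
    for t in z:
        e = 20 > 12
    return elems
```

Transformed code:
def apply(z, e, t):
    e = []
    for elems in step:
        e.append(depth)
    z = z - z + process(depth)
    handle(6)
    if 11 >= z:
        z -= depth
        step *= 37
    else:
        step = depth
    step = t[t]
    z = t
    depth = 8 != step
    t -= e[z]
    step *= e[24]
    for t in z:
        e = 20 > 12
    return elems

step *= 37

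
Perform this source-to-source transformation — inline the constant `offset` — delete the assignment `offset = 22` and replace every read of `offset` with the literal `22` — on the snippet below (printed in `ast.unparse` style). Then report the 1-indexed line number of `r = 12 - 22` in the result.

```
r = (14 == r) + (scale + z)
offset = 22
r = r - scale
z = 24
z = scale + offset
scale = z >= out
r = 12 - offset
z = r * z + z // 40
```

Transformed code:
r = (14 == r) + (scale + z)
r = r - scale
z = 24
z = scale + 22
scale = z >= out
r = 12 - 22
z = r * z + z // 40

6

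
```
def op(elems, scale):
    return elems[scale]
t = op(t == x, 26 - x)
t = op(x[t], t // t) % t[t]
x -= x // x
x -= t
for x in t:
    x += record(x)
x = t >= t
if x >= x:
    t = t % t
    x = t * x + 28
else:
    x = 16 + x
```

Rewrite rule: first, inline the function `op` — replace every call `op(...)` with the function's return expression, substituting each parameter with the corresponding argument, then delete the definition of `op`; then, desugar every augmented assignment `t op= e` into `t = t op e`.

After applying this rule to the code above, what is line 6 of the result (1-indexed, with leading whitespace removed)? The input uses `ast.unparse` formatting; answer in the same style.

Transformed code:
t = (t == x)[26 - x]
t = x[t][t // t] % t[t]
x = x - x // x
x = x - t
for x in t:
    x = x + record(x)
x = t >= t
if x >= x:
    t = t % t
    x = t * x + 28
else:
    x = 16 + x

x = x + record(x)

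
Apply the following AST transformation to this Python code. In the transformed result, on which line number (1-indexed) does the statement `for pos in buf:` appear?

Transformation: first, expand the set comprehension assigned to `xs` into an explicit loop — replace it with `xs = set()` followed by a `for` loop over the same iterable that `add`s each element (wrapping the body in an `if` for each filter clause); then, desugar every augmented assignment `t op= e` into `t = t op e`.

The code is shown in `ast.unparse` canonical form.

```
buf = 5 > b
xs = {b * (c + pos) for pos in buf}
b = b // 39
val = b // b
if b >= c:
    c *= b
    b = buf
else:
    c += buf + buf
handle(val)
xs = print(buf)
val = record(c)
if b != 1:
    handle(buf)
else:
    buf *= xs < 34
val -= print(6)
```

3

Transformed code:
buf = 5 > b
xs = set()
for pos in buf:
    xs.add(b * (c + pos))
b = b // 39
val = b // b
if b >= c:
    c = c * b
    b = buf
else:
    c = c + (buf + buf)
handle(val)
xs = print(buf)
val = record(c)
if b != 1:
    handle(buf)
else:
    buf = buf * (xs < 34)
val = val - print(6)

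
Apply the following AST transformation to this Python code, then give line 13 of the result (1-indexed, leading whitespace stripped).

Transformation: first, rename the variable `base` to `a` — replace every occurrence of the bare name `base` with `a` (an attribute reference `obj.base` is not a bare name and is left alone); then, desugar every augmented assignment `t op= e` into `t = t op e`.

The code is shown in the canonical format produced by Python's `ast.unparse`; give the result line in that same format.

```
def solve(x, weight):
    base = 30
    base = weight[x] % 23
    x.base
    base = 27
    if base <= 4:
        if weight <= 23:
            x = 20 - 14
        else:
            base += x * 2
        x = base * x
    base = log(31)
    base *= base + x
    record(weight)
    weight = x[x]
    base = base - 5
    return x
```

Transformed code:
def solve(x, weight):
    a = 30
    a = weight[x] % 23
    x.base
    a = 27
    if a <= 4:
        if weight <= 23:
            x = 20 - 14
        else:
            a = a + x * 2
        x = a * x
    a = log(31)
    a = a * (a + x)
    record(weight)
    weight = x[x]
    a = a - 5
    return x

a = a * (a + x)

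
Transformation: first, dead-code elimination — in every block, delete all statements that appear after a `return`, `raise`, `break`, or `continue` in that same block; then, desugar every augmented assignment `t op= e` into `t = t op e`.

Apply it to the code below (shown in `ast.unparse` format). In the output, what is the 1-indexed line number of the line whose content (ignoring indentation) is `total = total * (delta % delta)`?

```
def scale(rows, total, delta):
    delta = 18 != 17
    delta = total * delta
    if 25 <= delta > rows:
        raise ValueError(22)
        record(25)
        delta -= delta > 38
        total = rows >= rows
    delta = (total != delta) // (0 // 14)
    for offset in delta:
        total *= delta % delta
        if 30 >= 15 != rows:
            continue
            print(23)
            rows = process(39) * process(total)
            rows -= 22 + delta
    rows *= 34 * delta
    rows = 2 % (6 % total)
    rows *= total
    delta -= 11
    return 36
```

Transformed code:
def scale(rows, total, delta):
    delta = 18 != 17
    delta = total * delta
    if 25 <= delta > rows:
        raise ValueError(22)
    delta = (total != delta) // (0 // 14)
    for offset in delta:
        total = total * (delta % delta)
        if 30 >= 15 != rows:
            continue
    rows = rows * (34 * delta)
    rows = 2 % (6 % total)
    rows = rows * total
    delta = delta - 11
    return 36

8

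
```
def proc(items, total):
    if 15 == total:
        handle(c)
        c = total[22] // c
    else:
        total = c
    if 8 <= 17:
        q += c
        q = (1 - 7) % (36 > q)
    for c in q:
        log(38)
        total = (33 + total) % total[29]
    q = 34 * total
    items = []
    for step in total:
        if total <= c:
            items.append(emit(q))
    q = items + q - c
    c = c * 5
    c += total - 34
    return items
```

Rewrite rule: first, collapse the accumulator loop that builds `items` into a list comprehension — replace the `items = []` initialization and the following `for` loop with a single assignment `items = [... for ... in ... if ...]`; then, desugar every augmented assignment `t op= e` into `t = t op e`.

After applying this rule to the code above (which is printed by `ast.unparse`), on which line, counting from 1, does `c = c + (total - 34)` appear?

17

Transformed code:
def proc(items, total):
    if 15 == total:
        handle(c)
        c = total[22] // c
    else:
        total = c
    if 8 <= 17:
        q = q + c
        q = (1 - 7) % (36 > q)
    for c in q:
        log(38)
        total = (33 + total) % total[29]
    q = 34 * total
    items = [emit(q) for step in total if total <= c]
    q = items + q - c
    c = c * 5
    c = c + (total - 34)
    return items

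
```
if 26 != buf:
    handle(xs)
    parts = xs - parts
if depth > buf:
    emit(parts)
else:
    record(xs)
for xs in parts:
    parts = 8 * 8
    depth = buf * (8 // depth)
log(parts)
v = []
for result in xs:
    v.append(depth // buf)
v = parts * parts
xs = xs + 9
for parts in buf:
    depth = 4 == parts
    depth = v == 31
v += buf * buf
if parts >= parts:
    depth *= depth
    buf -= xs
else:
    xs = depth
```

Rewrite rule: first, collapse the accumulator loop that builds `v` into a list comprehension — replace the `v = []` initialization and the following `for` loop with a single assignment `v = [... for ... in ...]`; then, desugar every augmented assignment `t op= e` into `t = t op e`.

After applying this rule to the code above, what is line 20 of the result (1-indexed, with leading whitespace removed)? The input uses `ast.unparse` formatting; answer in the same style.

depth = depth * depth

Transformed code:
if 26 != buf:
    handle(xs)
    parts = xs - parts
if depth > buf:
    emit(parts)
else:
    record(xs)
for xs in parts:
    parts = 8 * 8
    depth = buf * (8 // depth)
log(parts)
v = [depth // buf for result in xs]
v = parts * parts
xs = xs + 9
for parts in buf:
    depth = 4 == parts
    depth = v == 31
v = v + buf * buf
if parts >= parts:
    depth = depth * depth
    buf = buf - xs
else:
    xs = depth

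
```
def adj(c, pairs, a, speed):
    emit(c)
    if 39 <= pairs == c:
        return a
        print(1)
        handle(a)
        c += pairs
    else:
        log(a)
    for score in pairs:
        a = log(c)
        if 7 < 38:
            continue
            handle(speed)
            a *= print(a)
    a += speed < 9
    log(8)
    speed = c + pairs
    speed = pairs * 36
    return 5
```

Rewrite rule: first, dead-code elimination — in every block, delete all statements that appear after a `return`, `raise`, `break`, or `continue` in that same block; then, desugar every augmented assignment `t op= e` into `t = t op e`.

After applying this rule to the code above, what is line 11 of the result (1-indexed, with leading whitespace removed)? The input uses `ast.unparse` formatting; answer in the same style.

a = a + (speed < 9)

Transformed code:
def adj(c, pairs, a, speed):
    emit(c)
    if 39 <= pairs == c:
        return a
    else:
        log(a)
    for score in pairs:
        a = log(c)
        if 7 < 38:
            continue
    a = a + (speed < 9)
    log(8)
    speed = c + pairs
    speed = pairs * 36
    return 5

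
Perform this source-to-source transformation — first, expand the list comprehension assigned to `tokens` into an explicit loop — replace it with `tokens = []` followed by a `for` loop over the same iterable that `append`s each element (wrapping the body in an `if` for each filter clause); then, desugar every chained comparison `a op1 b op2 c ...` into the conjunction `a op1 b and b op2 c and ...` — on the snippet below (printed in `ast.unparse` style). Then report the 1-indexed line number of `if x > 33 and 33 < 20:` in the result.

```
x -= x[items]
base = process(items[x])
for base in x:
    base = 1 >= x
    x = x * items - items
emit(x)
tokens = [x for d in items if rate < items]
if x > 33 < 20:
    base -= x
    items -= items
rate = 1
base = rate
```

Transformed code:
x -= x[items]
base = process(items[x])
for base in x:
    base = 1 >= x
    x = x * items - items
emit(x)
tokens = []
for d in items:
    if rate < items:
        tokens.append(x)
if x > 33 and 33 < 20:
    base -= x
    items -= items
rate = 1
base = rate

11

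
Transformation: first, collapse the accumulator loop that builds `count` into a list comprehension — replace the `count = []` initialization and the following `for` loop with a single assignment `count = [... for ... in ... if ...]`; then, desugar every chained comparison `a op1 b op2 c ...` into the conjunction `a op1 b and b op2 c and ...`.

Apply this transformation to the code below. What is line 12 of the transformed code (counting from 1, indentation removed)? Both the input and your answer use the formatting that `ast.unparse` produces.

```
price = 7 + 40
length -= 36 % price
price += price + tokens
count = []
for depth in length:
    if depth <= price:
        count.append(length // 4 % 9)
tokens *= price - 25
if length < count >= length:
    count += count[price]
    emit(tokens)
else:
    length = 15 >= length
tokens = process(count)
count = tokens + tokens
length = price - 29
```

Transformed code:
price = 7 + 40
length -= 36 % price
price += price + tokens
count = [length // 4 % 9 for depth in length if depth <= price]
tokens *= price - 25
if length < count and count >= length:
    count += count[price]
    emit(tokens)
else:
    length = 15 >= length
tokens = process(count)
count = tokens + tokens
length = price - 29

count = tokens + tokens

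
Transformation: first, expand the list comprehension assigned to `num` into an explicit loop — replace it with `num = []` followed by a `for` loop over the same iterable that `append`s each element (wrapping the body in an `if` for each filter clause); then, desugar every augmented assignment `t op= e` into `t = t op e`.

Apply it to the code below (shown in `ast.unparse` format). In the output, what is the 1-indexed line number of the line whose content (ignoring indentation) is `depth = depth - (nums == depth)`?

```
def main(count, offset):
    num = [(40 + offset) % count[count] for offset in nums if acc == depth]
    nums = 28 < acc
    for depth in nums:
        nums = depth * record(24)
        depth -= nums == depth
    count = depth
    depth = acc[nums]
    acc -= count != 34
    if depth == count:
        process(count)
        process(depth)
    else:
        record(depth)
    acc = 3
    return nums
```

9

Transformed code:
def main(count, offset):
    num = []
    for offset in nums:
        if acc == depth:
            num.append((40 + offset) % count[count])
    nums = 28 < acc
    for depth in nums:
        nums = depth * record(24)
        depth = depth - (nums == depth)
    count = depth
    depth = acc[nums]
    acc = acc - (count != 34)
    if depth == count:
        process(count)
        process(depth)
    else:
        record(depth)
    acc = 3
    return nums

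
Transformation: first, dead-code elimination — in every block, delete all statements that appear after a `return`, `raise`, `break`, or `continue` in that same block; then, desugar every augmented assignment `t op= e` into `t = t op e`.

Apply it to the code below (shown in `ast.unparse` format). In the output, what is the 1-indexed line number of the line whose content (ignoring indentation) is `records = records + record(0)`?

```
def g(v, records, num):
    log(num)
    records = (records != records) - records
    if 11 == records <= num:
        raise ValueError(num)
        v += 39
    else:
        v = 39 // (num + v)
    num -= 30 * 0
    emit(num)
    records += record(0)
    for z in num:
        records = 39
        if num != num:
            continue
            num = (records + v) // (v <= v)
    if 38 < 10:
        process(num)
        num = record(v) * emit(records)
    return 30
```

10

Transformed code:
def g(v, records, num):
    log(num)
    records = (records != records) - records
    if 11 == records <= num:
        raise ValueError(num)
    else:
        v = 39 // (num + v)
    num = num - 30 * 0
    emit(num)
    records = records + record(0)
    for z in num:
        records = 39
        if num != num:
            continue
    if 38 < 10:
        process(num)
        num = record(v) * emit(records)
    return 30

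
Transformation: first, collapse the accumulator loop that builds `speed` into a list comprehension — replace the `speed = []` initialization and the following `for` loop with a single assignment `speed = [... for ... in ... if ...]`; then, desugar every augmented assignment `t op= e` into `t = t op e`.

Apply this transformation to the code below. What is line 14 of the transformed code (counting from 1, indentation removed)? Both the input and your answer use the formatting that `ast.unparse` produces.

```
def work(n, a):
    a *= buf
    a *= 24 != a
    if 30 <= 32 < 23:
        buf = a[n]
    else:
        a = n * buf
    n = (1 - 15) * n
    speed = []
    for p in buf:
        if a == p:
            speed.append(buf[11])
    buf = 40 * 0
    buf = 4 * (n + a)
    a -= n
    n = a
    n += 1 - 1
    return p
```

Transformed code:
def work(n, a):
    a = a * buf
    a = a * (24 != a)
    if 30 <= 32 < 23:
        buf = a[n]
    else:
        a = n * buf
    n = (1 - 15) * n
    speed = [buf[11] for p in buf if a == p]
    buf = 40 * 0
    buf = 4 * (n + a)
    a = a - n
    n = a
    n = n + (1 - 1)
    return p

n = n + (1 - 1)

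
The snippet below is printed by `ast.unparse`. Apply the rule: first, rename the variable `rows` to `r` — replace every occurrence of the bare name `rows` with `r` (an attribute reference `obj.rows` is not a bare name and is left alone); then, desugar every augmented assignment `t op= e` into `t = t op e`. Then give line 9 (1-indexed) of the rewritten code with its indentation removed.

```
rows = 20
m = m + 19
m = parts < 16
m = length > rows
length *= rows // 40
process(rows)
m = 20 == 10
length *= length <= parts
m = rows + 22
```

Transformed code:
r = 20
m = m + 19
m = parts < 16
m = length > r
length = length * (r // 40)
process(r)
m = 20 == 10
length = length * (length <= parts)
m = r + 22

m = r + 22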